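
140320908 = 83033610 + 57287298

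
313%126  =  61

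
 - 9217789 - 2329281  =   - 11547070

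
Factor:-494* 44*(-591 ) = 2^3*3^1*11^1 *13^1*19^1*197^1 = 12845976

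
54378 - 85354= - 30976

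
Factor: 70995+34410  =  105405 = 3^1*5^1*7027^1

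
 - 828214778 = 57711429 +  - 885926207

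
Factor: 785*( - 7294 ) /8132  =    -  2862895/4066 = -  2^( - 1 )*5^1*7^1*19^(  -  1)*107^(-1 ) * 157^1*521^1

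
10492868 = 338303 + 10154565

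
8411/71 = 8411/71 = 118.46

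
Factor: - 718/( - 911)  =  2^1 * 359^1*911^( - 1 )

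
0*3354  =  0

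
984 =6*164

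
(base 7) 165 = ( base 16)60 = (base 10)96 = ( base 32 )30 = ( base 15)66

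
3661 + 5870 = 9531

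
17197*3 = 51591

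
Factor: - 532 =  - 2^2*7^1*19^1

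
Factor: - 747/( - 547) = 3^2*83^1*547^( - 1 ) 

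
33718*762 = 25693116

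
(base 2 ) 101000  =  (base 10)40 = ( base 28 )1C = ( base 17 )26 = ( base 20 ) 20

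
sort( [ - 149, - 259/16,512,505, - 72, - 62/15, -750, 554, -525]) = [-750, - 525, - 149, - 72,-259/16, - 62/15,  505,512, 554] 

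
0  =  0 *2318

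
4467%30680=4467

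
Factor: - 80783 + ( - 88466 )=-169249 = - 169249^1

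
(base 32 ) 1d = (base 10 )45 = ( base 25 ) 1K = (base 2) 101101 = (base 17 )2B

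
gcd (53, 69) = 1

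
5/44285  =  1/8857= 0.00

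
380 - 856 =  - 476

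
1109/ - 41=-28 + 39/41 = -  27.05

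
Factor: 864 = 2^5*3^3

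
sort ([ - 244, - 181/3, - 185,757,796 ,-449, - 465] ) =[-465,  -  449, - 244, -185, - 181/3,  757 , 796]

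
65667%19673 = 6648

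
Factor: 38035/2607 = 3^( - 1) * 5^1*11^(  -  1 )* 79^( - 1) *7607^1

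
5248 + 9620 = 14868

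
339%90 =69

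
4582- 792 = 3790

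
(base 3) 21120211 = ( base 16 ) 159a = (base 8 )12632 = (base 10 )5530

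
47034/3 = 15678 =15678.00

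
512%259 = 253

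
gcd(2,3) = 1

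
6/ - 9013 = -6/9013 = - 0.00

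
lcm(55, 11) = 55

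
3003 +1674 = 4677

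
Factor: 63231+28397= 2^2*22907^1 = 91628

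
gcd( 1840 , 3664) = 16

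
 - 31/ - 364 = 31/364 = 0.09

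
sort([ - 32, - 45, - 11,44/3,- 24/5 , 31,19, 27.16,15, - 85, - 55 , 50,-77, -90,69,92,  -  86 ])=[-90,  -  86, - 85, - 77 , - 55,-45,- 32, - 11, - 24/5,44/3,15  ,  19,27.16,31,50,69,92] 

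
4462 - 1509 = 2953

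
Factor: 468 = 2^2*3^2*13^1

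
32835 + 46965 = 79800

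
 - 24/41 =-24/41  =  -0.59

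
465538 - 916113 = - 450575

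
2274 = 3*758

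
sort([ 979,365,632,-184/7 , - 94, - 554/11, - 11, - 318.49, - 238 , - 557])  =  [ - 557,-318.49, - 238, - 94, - 554/11, - 184/7,-11, 365, 632, 979 ]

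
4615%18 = 7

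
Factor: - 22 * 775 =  - 2^1*5^2 * 11^1*31^1  =  - 17050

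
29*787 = 22823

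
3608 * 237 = 855096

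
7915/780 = 10+23/156  =  10.15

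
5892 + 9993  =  15885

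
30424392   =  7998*3804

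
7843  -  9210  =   - 1367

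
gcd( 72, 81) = 9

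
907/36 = 907/36 = 25.19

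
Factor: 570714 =2^1 * 3^1*73^1 * 1303^1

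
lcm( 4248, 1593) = 12744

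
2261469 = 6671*339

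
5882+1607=7489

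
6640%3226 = 188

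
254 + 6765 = 7019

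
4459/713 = 4459/713 = 6.25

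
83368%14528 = 10728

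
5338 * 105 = 560490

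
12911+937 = 13848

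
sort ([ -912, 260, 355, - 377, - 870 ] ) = [ - 912, - 870, - 377,260, 355 ] 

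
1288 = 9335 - 8047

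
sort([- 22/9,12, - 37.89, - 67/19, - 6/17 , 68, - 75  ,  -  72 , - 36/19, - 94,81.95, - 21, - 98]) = [-98, - 94, -75,-72, - 37.89,-21,-67/19, - 22/9, - 36/19, - 6/17,12,68, 81.95 ]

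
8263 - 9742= - 1479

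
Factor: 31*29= 899 = 29^1*31^1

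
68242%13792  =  13074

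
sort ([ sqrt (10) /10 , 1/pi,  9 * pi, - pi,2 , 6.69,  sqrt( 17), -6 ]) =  [ - 6, - pi,sqrt( 10 )/10,1/pi, 2,sqrt( 17 ), 6.69, 9 * pi]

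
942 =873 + 69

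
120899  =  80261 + 40638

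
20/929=20/929  =  0.02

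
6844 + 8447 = 15291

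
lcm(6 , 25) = 150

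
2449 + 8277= 10726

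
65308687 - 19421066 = 45887621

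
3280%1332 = 616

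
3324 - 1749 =1575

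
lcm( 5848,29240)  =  29240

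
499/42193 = 499/42193  =  0.01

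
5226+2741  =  7967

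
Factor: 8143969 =17^1*163^1*2939^1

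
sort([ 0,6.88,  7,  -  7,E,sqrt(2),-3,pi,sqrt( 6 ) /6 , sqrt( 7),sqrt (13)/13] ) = [ - 7, - 3,  0,sqrt( 13)/13, sqrt( 6 ) /6,sqrt(2),sqrt(7) , E,  pi, 6.88,7 ] 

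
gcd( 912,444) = 12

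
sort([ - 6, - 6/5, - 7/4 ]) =[ - 6, - 7/4  ,-6/5 ]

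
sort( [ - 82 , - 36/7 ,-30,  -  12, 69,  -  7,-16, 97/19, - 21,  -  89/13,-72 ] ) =[  -  82,-72, - 30, -21, -16 , - 12,-7, - 89/13,-36/7, 97/19, 69]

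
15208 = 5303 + 9905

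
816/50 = 16 + 8/25 = 16.32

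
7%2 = 1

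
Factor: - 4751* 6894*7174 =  - 2^2*3^2*17^1 * 211^1*383^1*4751^1 = - 234972848556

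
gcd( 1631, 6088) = 1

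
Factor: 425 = 5^2*17^1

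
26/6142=13/3071  =  0.00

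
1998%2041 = 1998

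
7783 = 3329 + 4454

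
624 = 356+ 268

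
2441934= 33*73998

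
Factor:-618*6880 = - 4251840 =- 2^6*3^1 * 5^1 * 43^1*103^1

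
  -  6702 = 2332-9034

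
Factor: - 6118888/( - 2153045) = 2^3*5^( - 1)*67^( - 1)*587^1*1303^1*6427^( - 1)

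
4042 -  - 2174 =6216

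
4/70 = 2/35 = 0.06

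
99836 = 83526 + 16310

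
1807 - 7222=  -5415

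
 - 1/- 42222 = 1/42222 = 0.00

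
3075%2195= 880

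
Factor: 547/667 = 23^( - 1)*29^ ( - 1 )*547^1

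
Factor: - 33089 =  - 7^1*29^1*163^1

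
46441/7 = 6634+ 3/7= 6634.43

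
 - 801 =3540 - 4341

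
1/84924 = 1/84924 = 0.00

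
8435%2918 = 2599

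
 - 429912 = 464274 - 894186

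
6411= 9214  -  2803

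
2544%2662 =2544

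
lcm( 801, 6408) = 6408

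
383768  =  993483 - 609715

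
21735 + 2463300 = 2485035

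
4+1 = 5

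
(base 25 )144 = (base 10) 729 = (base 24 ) 169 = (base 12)509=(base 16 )2D9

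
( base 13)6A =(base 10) 88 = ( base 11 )80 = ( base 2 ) 1011000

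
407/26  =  15+17/26 = 15.65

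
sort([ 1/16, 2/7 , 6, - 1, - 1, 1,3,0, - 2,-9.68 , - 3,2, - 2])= [ - 9.68, - 3,-2, - 2,-1  , - 1, 0, 1/16,2/7, 1 , 2, 3, 6 ]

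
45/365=9/73 = 0.12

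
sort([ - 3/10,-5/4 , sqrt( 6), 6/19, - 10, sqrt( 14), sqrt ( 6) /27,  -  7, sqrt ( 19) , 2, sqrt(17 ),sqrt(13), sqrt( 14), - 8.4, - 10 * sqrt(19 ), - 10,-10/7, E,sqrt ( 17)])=[ - 10*sqrt(19), - 10, - 10, - 8.4, - 7, -10/7,- 5/4, - 3/10, sqrt( 6 )/27,6/19, 2, sqrt(6), E,  sqrt(  13 ), sqrt(14), sqrt( 14 ), sqrt( 17) , sqrt(17 ), sqrt (19 ) ] 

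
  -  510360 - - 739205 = 228845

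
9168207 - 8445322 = 722885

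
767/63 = 767/63=12.17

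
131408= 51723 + 79685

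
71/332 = 71/332 = 0.21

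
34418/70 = 491+24/35 = 491.69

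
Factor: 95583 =3^1 * 151^1*211^1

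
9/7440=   3/2480  =  0.00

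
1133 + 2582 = 3715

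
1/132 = 1/132 = 0.01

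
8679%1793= 1507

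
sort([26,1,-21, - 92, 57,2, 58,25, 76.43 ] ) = [ - 92, - 21,1,2,25,26 , 57, 58 , 76.43]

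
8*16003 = 128024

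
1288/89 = 14 + 42/89 = 14.47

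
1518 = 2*759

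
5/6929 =5/6929= 0.00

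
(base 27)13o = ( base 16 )342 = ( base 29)SM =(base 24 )1ai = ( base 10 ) 834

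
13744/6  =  6872/3= 2290.67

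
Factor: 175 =5^2*7^1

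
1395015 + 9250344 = 10645359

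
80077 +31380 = 111457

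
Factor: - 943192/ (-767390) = 2^2*5^( - 1)*13^(-1 )*5903^( - 1 )*117899^1 = 471596/383695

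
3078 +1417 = 4495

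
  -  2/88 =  - 1+43/44 = - 0.02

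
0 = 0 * 1849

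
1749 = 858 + 891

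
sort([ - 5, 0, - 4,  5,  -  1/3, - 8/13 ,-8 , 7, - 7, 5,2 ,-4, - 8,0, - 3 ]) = [ - 8,-8, - 7 , - 5, - 4, - 4, - 3, - 8/13,-1/3,0, 0, 2,5, 5,  7]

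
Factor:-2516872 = -2^3* 197^1 * 1597^1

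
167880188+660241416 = 828121604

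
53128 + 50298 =103426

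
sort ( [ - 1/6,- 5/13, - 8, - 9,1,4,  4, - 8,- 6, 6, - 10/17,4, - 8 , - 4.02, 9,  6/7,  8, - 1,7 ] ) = [  -  9,-8 ,  -  8, -8 ,  -  6, - 4.02 , - 1 , - 10/17 ,-5/13, - 1/6,  6/7,1,  4, 4, 4 , 6,7, 8,  9 ] 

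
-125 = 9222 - 9347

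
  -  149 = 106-255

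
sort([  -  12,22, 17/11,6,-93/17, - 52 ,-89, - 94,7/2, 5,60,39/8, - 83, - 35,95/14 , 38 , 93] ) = [ - 94, - 89, -83 ,-52,-35,-12,  -  93/17,17/11, 7/2, 39/8,5,  6, 95/14,  22, 38,60,93 ] 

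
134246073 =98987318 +35258755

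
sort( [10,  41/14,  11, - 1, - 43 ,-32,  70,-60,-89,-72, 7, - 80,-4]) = [-89,-80,-72,-60,- 43,-32 , - 4,- 1,  41/14, 7,10, 11  ,  70] 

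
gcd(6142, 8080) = 2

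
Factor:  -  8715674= - 2^1*11^1  *  197^1 * 2011^1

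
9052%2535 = 1447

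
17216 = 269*64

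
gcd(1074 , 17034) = 6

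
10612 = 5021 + 5591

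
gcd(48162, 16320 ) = 6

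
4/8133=4/8133=0.00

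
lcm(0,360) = 0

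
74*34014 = 2517036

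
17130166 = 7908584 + 9221582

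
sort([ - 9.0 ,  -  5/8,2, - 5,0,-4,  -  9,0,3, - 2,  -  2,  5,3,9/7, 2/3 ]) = [ - 9.0, - 9, - 5, - 4, - 2, - 2, - 5/8,0, 0,2/3,9/7,2, 3,3,5]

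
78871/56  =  78871/56 = 1408.41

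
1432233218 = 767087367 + 665145851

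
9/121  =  9/121  =  0.07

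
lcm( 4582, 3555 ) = 206190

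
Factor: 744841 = 89^1*8369^1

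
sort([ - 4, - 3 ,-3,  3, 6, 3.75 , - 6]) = [  -  6, - 4,  -  3, - 3, 3,3.75,6]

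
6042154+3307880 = 9350034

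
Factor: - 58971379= - 23^1*863^1*2971^1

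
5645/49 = 5645/49 = 115.20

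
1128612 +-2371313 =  - 1242701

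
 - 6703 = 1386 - 8089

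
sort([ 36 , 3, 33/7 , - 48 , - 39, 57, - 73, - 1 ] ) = [  -  73,-48, -39,- 1, 3, 33/7, 36, 57 ] 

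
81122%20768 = 18818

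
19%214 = 19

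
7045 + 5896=12941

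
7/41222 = 7/41222 = 0.00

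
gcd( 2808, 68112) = 72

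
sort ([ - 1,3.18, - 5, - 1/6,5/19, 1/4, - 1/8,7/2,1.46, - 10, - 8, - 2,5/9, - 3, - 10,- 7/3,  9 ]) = [ - 10, - 10, - 8,  -  5,-3 ,-7/3, - 2, - 1,  -  1/6, - 1/8, 1/4,5/19, 5/9,1.46, 3.18,7/2,9] 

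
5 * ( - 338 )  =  -1690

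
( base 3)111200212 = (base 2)10011100000010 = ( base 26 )EK2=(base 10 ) 9986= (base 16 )2702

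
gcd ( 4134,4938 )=6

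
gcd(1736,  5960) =8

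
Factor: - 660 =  - 2^2*3^1  *5^1 * 11^1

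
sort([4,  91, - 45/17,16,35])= [ - 45/17, 4 , 16,35, 91]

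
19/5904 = 19/5904=0.00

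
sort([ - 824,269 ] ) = [ - 824, 269 ]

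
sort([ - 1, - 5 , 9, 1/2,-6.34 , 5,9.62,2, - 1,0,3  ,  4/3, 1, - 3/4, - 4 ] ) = [ - 6.34, - 5,  -  4, - 1, - 1,- 3/4, 0,  1/2,1, 4/3, 2,3,5,9,9.62 ]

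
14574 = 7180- - 7394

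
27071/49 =27071/49 =552.47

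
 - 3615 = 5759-9374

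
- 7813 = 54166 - 61979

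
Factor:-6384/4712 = -42/31 = - 2^1*3^1  *  7^1 * 31^( -1)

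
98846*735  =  72651810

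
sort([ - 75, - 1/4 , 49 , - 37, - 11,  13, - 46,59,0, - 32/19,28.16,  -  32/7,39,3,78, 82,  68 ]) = [ - 75, - 46,-37, - 11, - 32/7, - 32/19,-1/4,0,3, 13,  28.16, 39, 49, 59 , 68,78, 82]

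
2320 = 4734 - 2414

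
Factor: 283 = 283^1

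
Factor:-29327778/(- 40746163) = 2^1*3^3*167^( - 1) * 379^1 *1433^1 *243989^( - 1) 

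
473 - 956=  -  483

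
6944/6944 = 1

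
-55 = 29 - 84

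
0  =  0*57125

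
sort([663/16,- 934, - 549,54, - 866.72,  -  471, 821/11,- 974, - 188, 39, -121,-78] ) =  [-974, - 934,-866.72 , - 549, - 471,  -  188, - 121 , - 78, 39, 663/16,54, 821/11 ] 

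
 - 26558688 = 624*( - 42562 )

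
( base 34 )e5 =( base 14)265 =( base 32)f1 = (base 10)481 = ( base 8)741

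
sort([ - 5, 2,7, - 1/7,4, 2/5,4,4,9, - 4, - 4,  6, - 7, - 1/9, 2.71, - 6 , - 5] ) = [ - 7, - 6, - 5, - 5, - 4,-4, - 1/7,-1/9,2/5,2,2.71,4 , 4,4 , 6,7,  9 ]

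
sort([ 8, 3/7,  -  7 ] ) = [ - 7 , 3/7,  8 ]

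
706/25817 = 706/25817=0.03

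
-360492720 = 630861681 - 991354401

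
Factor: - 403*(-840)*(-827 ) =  - 2^3*3^1 * 5^1 * 7^1*13^1 * 31^1*827^1 = -279956040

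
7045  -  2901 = 4144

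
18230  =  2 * 9115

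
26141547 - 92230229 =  - 66088682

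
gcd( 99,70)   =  1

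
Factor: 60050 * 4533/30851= 272206650/30851= 2^1*3^1*5^2*1201^1*1511^1*30851^ (-1 )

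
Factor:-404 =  -2^2*101^1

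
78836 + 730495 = 809331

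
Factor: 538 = 2^1*269^1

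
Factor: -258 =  - 2^1*3^1*43^1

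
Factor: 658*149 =2^1*7^1*47^1*149^1= 98042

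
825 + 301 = 1126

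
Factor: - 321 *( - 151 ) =3^1*107^1 * 151^1= 48471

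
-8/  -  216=1/27  =  0.04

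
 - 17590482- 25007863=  - 42598345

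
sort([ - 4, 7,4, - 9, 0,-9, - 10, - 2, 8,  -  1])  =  [ - 10, - 9, - 9, - 4, - 2,  -  1,0, 4,7,8]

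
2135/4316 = 2135/4316= 0.49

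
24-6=18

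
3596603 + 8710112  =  12306715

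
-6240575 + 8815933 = 2575358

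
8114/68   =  119+11/34=119.32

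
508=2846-2338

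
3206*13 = 41678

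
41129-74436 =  - 33307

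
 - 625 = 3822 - 4447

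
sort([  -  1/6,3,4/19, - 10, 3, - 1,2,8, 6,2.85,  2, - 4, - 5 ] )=[-10 , - 5, - 4, - 1,-1/6,4/19,2, 2 , 2.85,3,3,6,8]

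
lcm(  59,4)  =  236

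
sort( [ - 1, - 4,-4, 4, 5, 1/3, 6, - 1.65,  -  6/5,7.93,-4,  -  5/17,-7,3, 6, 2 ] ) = [-7, - 4,-4, - 4,-1.65 ,-6/5,  -  1, - 5/17, 1/3, 2,  3,4,5,6, 6,7.93]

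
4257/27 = 473/3 = 157.67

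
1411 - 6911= - 5500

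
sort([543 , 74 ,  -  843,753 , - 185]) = [  -  843, - 185,74,  543, 753]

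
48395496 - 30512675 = 17882821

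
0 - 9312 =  - 9312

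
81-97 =  -  16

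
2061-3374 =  - 1313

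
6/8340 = 1/1390 = 0.00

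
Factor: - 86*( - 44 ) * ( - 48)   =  - 181632 = - 2^7*3^1*11^1*43^1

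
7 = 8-1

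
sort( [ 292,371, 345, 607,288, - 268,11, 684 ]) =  [  -  268 , 11, 288  ,  292, 345, 371,  607, 684]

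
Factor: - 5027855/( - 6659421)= 3^( - 1)*5^1*7^1* 143653^1*2219807^( - 1)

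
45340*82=3717880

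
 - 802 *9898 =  - 7938196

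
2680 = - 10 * (  -  268 ) 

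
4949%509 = 368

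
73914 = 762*97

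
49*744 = 36456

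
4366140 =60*72769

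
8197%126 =7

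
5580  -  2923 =2657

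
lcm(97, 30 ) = 2910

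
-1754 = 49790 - 51544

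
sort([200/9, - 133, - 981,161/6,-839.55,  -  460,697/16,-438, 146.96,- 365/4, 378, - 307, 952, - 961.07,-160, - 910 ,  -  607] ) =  [-981 ,-961.07, - 910,  -  839.55,  -  607,  -  460,-438,  -  307, -160,  -  133, - 365/4,  200/9 , 161/6,697/16,146.96,378, 952] 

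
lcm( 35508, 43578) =958716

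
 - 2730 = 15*( - 182) 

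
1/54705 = 1/54705 = 0.00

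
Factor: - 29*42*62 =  - 75516 = -2^2*3^1*7^1*29^1*31^1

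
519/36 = 173/12 =14.42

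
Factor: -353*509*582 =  - 2^1*3^1 * 97^1 * 353^1 * 509^1 = - 104572014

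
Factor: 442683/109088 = 2^(  -  5 )*3^2*7^( - 1 )* 101^1 = 909/224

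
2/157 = 2/157= 0.01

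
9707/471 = 20 + 287/471 = 20.61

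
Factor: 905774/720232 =2^( - 2) * 197^(-1 )*991^1 = 991/788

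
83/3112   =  83/3112 = 0.03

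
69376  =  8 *8672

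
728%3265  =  728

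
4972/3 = 1657 + 1/3 = 1657.33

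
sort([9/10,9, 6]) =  [ 9/10,6,  9]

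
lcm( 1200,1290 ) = 51600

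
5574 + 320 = 5894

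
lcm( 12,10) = 60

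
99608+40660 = 140268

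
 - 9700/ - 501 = 19 + 181/501 = 19.36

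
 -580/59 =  - 10+10/59 = -9.83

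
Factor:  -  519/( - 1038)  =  2^( - 1 ) = 1/2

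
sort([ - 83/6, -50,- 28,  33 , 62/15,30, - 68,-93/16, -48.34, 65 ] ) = [ - 68,-50, - 48.34, - 28,-83/6, - 93/16, 62/15 , 30, 33,65 ] 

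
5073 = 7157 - 2084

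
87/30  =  2 + 9/10=2.90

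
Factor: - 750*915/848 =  - 2^( - 3)*3^2*5^4*53^(-1)*61^1 = -343125/424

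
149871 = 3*49957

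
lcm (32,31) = 992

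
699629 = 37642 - -661987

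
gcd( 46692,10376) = 5188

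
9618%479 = 38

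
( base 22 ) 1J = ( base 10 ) 41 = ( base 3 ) 1112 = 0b101001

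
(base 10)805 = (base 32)P5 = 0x325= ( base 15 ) 38A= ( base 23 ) 1c0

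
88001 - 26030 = 61971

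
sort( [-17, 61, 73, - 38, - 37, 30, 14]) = [ - 38, - 37, - 17, 14, 30, 61, 73]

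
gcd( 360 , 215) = 5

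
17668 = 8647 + 9021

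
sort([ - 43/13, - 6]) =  [ - 6, - 43/13]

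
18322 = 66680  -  48358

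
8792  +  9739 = 18531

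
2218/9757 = 2218/9757 =0.23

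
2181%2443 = 2181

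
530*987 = 523110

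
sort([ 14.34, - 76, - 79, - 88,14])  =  [  -  88, - 79, - 76,14,14.34 ] 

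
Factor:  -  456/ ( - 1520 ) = 3/10 = 2^( - 1 )*3^1 * 5^( - 1)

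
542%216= 110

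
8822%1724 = 202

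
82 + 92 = 174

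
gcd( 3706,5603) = 1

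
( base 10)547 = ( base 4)20203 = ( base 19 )19F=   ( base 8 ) 1043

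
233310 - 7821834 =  - 7588524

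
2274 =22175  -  19901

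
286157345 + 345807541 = 631964886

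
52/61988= 13/15497 = 0.00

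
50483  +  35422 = 85905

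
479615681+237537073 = 717152754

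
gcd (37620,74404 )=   836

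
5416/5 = 5416/5 = 1083.20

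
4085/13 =314 + 3/13=314.23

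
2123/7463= 2123/7463 = 0.28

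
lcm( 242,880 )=9680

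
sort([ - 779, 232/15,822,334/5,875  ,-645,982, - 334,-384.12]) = [ - 779, - 645, - 384.12, - 334,232/15,334/5,822, 875,982]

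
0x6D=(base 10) 109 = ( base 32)3D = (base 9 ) 131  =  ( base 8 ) 155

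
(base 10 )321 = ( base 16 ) 141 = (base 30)AL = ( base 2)101000001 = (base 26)C9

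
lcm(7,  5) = 35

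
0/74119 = 0 = 0.00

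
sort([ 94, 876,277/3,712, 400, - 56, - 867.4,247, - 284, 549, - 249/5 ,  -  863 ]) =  [ - 867.4, - 863,  -  284,-56, - 249/5,277/3, 94,247, 400, 549 , 712,876 ] 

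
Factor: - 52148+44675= -7473 = -  3^1*47^1*53^1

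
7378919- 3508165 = 3870754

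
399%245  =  154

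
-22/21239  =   - 22/21239  =  - 0.00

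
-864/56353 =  -1  +  55489/56353 = -0.02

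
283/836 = 283/836 = 0.34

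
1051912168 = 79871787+972040381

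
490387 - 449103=41284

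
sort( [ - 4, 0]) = [ - 4,0] 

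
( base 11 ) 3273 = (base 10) 4315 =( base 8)10333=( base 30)4NP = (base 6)31551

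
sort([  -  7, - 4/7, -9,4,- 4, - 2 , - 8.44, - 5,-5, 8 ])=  [ - 9,-8.44,  -  7,-5, - 5, - 4, - 2, - 4/7, 4, 8 ] 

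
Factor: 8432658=2^1 * 3^2*13^1*36037^1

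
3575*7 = 25025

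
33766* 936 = 31604976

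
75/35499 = 25/11833 = 0.00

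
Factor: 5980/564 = 1495/141 = 3^( - 1)*5^1 * 13^1*23^1*47^( - 1) 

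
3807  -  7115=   -  3308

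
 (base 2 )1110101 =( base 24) 4L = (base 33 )3i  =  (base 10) 117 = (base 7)225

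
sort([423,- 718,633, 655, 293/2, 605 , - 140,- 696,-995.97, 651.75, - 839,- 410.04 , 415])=[ - 995.97,  -  839 , - 718 ,-696, - 410.04, - 140, 293/2,415,423, 605,  633, 651.75,  655 ]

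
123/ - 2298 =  - 1+ 725/766 = - 0.05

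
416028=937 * 444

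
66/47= 1+19/47 =1.40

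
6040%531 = 199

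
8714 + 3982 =12696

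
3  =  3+0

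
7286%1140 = 446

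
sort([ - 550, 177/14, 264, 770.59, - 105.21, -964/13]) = [  -  550, - 105.21, - 964/13,  177/14 , 264, 770.59 ] 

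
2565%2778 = 2565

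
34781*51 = 1773831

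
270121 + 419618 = 689739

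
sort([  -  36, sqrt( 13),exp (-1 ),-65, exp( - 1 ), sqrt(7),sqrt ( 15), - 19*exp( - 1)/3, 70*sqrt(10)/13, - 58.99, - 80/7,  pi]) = [-65,-58.99, - 36, - 80/7, - 19 * exp( - 1 ) /3,exp(-1),exp( - 1),sqrt( 7 ), pi , sqrt( 13),sqrt( 15 ),70 *sqrt( 10 )/13]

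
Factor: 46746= 2^1*3^2*7^2*53^1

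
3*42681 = 128043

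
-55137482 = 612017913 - 667155395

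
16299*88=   1434312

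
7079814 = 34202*207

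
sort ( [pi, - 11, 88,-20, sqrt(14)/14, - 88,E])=[-88,-20, - 11,sqrt(14) /14,  E, pi , 88]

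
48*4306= 206688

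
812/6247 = 812/6247 = 0.13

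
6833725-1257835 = 5575890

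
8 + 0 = 8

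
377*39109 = 14744093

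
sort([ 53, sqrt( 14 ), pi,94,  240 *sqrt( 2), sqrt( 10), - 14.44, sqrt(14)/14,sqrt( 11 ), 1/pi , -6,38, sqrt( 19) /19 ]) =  [ - 14.44, - 6, sqrt (19) /19, sqrt( 14 )/14, 1/pi, pi,sqrt( 10), sqrt(11 ),sqrt( 14), 38,53, 94, 240 * sqrt ( 2) ]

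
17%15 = 2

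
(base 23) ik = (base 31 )e0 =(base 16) 1B2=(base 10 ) 434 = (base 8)662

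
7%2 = 1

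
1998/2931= 666/977=0.68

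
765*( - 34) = -26010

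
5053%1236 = 109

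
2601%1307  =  1294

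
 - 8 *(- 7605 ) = 60840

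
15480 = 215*72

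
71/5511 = 71/5511= 0.01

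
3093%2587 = 506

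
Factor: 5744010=2^1*3^1 * 5^1*191467^1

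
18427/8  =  18427/8=2303.38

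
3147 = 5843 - 2696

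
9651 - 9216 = 435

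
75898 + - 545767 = -469869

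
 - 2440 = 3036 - 5476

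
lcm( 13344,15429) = 493728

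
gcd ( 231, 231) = 231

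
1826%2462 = 1826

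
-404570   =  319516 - 724086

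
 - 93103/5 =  - 93103/5=- 18620.60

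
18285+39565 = 57850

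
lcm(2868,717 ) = 2868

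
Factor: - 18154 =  - 2^1*29^1*313^1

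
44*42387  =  1865028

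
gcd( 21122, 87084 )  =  118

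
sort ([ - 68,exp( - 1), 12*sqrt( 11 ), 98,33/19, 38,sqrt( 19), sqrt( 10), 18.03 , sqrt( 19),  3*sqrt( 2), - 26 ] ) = [-68, - 26, exp( - 1), 33/19, sqrt( 10 ), 3*sqrt( 2 ), sqrt( 19 ), sqrt( 19 ), 18.03, 38, 12 * sqrt( 11), 98]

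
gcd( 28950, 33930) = 30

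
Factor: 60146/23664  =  2^( - 3)*3^( - 1)*61^1 = 61/24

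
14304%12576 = 1728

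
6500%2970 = 560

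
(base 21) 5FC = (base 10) 2532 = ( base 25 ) 417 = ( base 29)309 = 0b100111100100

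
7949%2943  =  2063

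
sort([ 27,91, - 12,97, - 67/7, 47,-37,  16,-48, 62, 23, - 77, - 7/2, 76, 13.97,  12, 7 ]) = [ - 77, - 48, - 37, - 12, - 67/7, - 7/2 , 7,12, 13.97, 16, 23,27, 47, 62, 76,91,97]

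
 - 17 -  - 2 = -15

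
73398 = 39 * 1882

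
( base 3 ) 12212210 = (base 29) 52O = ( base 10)4287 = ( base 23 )829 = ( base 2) 1000010111111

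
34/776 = 17/388  =  0.04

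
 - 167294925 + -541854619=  - 709149544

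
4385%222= 167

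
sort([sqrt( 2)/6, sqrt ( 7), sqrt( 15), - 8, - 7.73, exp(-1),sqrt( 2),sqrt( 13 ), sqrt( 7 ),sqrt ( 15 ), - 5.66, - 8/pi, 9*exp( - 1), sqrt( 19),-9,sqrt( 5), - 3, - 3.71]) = [ - 9, - 8, -7.73, - 5.66, - 3.71, - 3, -8/pi, sqrt( 2)/6,exp(  -  1 ), sqrt( 2),sqrt(5),  sqrt(7), sqrt( 7 )  ,  9*exp( - 1),sqrt(13 ), sqrt( 15), sqrt( 15),sqrt( 19 )]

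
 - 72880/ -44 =18220/11 = 1656.36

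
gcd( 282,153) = 3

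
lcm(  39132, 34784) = 313056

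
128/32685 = 128/32685 = 0.00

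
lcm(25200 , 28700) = 1033200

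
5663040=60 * 94384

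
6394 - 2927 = 3467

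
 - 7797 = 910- 8707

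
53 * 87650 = 4645450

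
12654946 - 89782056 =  - 77127110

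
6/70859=6/70859  =  0.00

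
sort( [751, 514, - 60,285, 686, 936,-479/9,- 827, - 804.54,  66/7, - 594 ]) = [ - 827, - 804.54, - 594, - 60, - 479/9, 66/7,285, 514,686,  751, 936 ] 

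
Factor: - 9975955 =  - 5^1*11^1*31^1*5851^1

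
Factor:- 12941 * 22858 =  - 2^1* 11^1*1039^1 * 12941^1 =-295805378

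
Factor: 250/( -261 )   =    -  2^1*3^( - 2)*5^3*29^( - 1 ) 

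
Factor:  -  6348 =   -  2^2*3^1*23^2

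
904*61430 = 55532720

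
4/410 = 2/205=0.01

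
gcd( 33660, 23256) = 612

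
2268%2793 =2268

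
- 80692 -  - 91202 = 10510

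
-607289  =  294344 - 901633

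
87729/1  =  87729=87729.00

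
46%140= 46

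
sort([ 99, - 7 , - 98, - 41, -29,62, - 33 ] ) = [ - 98,- 41,-33,-29,-7,62, 99 ] 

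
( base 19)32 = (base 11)54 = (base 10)59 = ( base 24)2B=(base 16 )3B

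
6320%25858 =6320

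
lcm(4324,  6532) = 307004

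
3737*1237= 4622669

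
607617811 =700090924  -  92473113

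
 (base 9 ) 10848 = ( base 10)7253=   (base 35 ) 5W8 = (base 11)54a4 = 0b1110001010101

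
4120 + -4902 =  - 782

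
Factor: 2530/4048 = 5/8 = 2^( - 3)*5^1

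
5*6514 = 32570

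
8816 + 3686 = 12502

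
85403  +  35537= 120940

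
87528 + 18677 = 106205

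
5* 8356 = 41780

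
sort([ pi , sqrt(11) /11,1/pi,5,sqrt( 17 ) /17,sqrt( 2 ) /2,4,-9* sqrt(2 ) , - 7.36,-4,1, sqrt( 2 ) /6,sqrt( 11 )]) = [-9*sqrt( 2), - 7.36, - 4, sqrt(2)/6,sqrt( 17)/17,sqrt(11)/11,1/pi,sqrt (2)/2,1,pi,sqrt( 11),4,  5] 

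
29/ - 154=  - 1 + 125/154 = - 0.19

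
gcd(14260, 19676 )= 4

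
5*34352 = 171760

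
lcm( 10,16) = 80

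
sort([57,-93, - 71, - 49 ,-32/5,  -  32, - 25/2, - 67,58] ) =[ - 93 , - 71 ,  -  67, - 49 , - 32, - 25/2,-32/5 , 57,  58] 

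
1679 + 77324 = 79003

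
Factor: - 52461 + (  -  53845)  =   - 106306 = - 2^1*23^1 * 2311^1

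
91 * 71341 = 6492031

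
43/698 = 43/698 = 0.06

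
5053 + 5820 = 10873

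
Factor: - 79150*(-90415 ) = 2^1 * 5^3*13^2*107^1*1583^1 = 7156347250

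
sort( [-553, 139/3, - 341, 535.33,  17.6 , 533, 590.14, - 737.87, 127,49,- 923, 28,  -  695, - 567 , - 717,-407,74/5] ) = [ - 923,  -  737.87, - 717,  -  695,-567, - 553, -407,-341,74/5,  17.6, 28,139/3, 49 , 127,533, 535.33,590.14]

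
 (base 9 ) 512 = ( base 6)1532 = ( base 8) 640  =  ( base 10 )416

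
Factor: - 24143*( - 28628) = 2^2 * 7^1*17^1 * 421^1*3449^1 = 691165804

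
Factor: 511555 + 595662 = 1107217 = 1107217^1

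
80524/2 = 40262 = 40262.00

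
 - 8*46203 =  - 369624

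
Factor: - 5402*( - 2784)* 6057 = 2^6*3^3*29^1*37^1*73^1*673^1=91092240576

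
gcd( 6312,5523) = 789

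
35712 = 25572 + 10140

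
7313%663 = 20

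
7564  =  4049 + 3515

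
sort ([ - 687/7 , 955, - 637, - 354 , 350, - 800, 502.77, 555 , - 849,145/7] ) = [ - 849, - 800, - 637,  -  354,  -  687/7,  145/7,350, 502.77, 555,955 ]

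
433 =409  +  24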